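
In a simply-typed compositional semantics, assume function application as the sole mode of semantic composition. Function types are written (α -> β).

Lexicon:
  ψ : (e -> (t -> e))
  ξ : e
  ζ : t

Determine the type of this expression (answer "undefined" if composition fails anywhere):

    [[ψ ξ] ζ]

[ψ ξ]: functor ψ : (e -> (t -> e)), argument ξ : e; result (t -> e).
[[ψ ξ] ζ]: functor [ψ ξ] : (t -> e), argument ζ : t; result e.

e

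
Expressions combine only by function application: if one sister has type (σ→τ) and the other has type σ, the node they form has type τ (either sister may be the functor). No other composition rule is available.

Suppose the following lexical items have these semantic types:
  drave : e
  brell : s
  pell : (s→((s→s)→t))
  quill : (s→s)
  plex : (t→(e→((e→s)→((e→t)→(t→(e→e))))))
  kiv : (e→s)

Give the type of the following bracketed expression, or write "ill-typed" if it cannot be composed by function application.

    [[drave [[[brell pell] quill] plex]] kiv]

[brell pell]: pell is (s→((s→s)→t)), brell is s; result ((s→s)→t).
[[brell pell] quill]: [brell pell] is ((s→s)→t), quill is (s→s); result t.
[[[brell pell] quill] plex]: plex is (t→(e→((e→s)→((e→t)→(t→(e→e)))))), [[brell pell] quill] is t; result (e→((e→s)→((e→t)→(t→(e→e))))).
[drave [[[brell pell] quill] plex]]: [[[brell pell] quill] plex] is (e→((e→s)→((e→t)→(t→(e→e))))), drave is e; result ((e→s)→((e→t)→(t→(e→e)))).
[[drave [[[brell pell] quill] plex]] kiv]: [drave [[[brell pell] quill] plex]] is ((e→s)→((e→t)→(t→(e→e)))), kiv is (e→s); result ((e→t)→(t→(e→e))).

((e→t)→(t→(e→e)))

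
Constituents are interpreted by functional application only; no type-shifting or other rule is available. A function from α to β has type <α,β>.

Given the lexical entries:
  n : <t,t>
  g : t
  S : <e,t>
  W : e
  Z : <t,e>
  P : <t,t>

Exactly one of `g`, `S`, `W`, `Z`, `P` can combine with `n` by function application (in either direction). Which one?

g — combines: n : <t,t> takes g : t as argument, giving t.
S : <e,t> — no; n wants t, and S wants e.
W : e — no; n wants t, and W wants nothing (atomic).
Z : <t,e> — no; n wants t, and Z wants t.
P : <t,t> — no; n wants t, and P wants t.

g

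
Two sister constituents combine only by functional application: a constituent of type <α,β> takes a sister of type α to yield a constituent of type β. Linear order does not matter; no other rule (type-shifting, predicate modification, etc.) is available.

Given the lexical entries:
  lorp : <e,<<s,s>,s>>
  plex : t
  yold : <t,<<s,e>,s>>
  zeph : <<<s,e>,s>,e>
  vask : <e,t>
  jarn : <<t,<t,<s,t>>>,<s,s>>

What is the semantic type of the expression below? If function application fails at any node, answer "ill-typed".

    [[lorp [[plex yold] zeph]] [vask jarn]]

ill-typed

At [plex yold], yold : <t,<<s,e>,s>> takes plex : t, giving <<s,e>,s>.
At [[plex yold] zeph], zeph : <<<s,e>,s>,e> takes [plex yold] : <<s,e>,s>, giving e.
At [lorp [[plex yold] zeph]], lorp : <e,<<s,s>,s>> takes [[plex yold] zeph] : e, giving <<s,s>,s>.
[vask jarn]: <e,t> with <<t,<t,<s,t>>>,<s,s>> — neither is a function whose domain matches the other; composition fails here.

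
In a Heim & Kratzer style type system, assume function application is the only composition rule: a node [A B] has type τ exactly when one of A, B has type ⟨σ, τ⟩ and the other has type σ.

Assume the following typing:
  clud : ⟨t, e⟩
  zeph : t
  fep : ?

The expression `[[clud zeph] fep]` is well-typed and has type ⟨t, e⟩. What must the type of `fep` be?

⟨e, ⟨t, e⟩⟩

For [[clud zeph] fep] to have type ⟨t, e⟩ with [clud zeph] of type e, fep must be the function: fep : ⟨e, ⟨t, e⟩⟩.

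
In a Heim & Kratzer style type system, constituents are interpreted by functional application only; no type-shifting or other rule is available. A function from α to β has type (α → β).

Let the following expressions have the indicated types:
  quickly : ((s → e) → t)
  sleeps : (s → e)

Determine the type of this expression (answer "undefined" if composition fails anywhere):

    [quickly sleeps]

[quickly sleeps]: quickly is ((s → e) → t), sleeps is (s → e); result t.

t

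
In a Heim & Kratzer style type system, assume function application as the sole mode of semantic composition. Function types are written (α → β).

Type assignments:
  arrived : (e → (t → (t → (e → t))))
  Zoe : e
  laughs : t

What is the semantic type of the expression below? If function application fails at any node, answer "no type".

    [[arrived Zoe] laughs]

[arrived Zoe]: (e → (t → (t → (e → t)))) applied to e yields (t → (t → (e → t))).
[[arrived Zoe] laughs]: (t → (t → (e → t))) applied to t yields (t → (e → t)).

(t → (e → t))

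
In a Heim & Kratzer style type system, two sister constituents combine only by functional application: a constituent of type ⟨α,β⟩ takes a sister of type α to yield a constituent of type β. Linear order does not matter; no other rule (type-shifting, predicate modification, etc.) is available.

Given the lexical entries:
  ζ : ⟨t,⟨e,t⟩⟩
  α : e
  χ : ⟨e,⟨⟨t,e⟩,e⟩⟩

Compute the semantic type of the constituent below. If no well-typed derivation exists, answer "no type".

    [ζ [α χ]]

no type

[α χ]: ⟨e,⟨⟨t,e⟩,e⟩⟩ applied to e yields ⟨⟨t,e⟩,e⟩.
[ζ [α χ]]: ⟨t,⟨e,t⟩⟩ with ⟨⟨t,e⟩,e⟩ — neither is a function whose domain matches the other; composition fails here.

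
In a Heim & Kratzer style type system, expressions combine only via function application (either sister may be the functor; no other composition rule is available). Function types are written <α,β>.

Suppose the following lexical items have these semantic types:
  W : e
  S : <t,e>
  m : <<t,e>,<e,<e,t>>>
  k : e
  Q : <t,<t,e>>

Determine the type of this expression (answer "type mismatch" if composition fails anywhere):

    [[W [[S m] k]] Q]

<t,e>

[S m]: <<t,e>,<e,<e,t>>> applied to <t,e> yields <e,<e,t>>.
[[S m] k]: <e,<e,t>> applied to e yields <e,t>.
[W [[S m] k]]: <e,t> applied to e yields t.
[[W [[S m] k]] Q]: <t,<t,e>> applied to t yields <t,e>.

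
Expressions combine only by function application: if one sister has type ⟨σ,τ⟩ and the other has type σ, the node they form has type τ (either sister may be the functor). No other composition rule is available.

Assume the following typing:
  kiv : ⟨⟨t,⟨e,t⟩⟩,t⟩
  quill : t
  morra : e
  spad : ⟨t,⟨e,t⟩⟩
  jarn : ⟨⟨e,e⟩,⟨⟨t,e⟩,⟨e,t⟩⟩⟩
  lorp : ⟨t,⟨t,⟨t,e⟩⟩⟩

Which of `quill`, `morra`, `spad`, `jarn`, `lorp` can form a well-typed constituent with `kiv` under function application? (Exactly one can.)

quill : t — no; kiv wants ⟨t,⟨e,t⟩⟩, and quill wants nothing (atomic).
morra : e — no; kiv wants ⟨t,⟨e,t⟩⟩, and morra wants nothing (atomic).
spad — combines: kiv : ⟨⟨t,⟨e,t⟩⟩,t⟩ takes spad : ⟨t,⟨e,t⟩⟩ as argument, giving t.
jarn : ⟨⟨e,e⟩,⟨⟨t,e⟩,⟨e,t⟩⟩⟩ — no; kiv wants ⟨t,⟨e,t⟩⟩, and jarn wants ⟨e,e⟩.
lorp : ⟨t,⟨t,⟨t,e⟩⟩⟩ — no; kiv wants ⟨t,⟨e,t⟩⟩, and lorp wants t.

spad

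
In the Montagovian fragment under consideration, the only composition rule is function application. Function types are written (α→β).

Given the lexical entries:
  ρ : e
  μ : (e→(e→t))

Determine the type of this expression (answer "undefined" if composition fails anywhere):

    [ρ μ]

(e→t)

[ρ μ]: μ is (e→(e→t)), ρ is e; result (e→t).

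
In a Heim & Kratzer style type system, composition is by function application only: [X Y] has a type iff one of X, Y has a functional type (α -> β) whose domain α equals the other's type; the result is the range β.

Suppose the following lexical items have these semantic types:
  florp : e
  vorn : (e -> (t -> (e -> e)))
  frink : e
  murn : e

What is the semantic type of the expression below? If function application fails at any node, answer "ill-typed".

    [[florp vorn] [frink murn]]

ill-typed

[florp vorn]: functor vorn : (e -> (t -> (e -> e))), argument florp : e; result (t -> (e -> e)).
[frink murn]: e with e — neither is a function whose domain matches the other; composition fails here.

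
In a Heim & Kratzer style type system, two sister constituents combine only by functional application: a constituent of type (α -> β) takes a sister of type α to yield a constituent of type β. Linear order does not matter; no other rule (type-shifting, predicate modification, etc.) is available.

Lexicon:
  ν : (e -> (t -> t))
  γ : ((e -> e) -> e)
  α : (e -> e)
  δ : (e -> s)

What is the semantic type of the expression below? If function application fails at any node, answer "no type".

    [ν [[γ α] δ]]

[γ α]: functor γ : ((e -> e) -> e), argument α : (e -> e); result e.
[[γ α] δ]: functor δ : (e -> s), argument [γ α] : e; result s.
[ν [[γ α] δ]]: (e -> (t -> t)) and s cannot combine by function application — type clash.

no type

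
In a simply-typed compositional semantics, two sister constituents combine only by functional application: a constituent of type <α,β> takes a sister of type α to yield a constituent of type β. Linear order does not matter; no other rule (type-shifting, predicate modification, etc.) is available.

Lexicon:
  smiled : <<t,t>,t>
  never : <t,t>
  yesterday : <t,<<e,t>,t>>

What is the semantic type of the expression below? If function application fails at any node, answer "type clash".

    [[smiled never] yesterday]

[smiled never]: <<t,t>,t> applied to <t,t> yields t.
[[smiled never] yesterday]: <t,<<e,t>,t>> applied to t yields <<e,t>,t>.

<<e,t>,t>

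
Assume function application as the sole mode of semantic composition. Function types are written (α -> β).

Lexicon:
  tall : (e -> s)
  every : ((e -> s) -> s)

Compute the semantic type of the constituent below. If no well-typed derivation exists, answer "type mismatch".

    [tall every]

[tall every] — every of type ((e -> s) -> s) combines with tall of type (e -> s): type s.

s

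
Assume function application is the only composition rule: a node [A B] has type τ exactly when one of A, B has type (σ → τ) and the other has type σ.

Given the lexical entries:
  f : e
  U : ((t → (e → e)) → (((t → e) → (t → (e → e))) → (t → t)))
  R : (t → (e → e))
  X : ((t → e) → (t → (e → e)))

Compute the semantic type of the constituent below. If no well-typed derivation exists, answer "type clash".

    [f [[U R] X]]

type clash

At [U R], U : ((t → (e → e)) → (((t → e) → (t → (e → e))) → (t → t))) takes R : (t → (e → e)), giving (((t → e) → (t → (e → e))) → (t → t)).
At [[U R] X], [U R] : (((t → e) → (t → (e → e))) → (t → t)) takes X : ((t → e) → (t → (e → e))), giving (t → t).
At [f [[U R] X]]: neither e nor (t → t) can take the other as argument; the node is ill-typed.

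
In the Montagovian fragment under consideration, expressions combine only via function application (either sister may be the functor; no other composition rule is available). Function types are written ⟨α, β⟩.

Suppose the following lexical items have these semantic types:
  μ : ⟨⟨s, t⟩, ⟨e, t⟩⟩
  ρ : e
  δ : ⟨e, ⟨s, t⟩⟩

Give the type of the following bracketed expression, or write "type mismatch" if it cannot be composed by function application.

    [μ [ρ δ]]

⟨e, t⟩

[ρ δ]: δ is ⟨e, ⟨s, t⟩⟩, ρ is e; result ⟨s, t⟩.
[μ [ρ δ]]: μ is ⟨⟨s, t⟩, ⟨e, t⟩⟩, [ρ δ] is ⟨s, t⟩; result ⟨e, t⟩.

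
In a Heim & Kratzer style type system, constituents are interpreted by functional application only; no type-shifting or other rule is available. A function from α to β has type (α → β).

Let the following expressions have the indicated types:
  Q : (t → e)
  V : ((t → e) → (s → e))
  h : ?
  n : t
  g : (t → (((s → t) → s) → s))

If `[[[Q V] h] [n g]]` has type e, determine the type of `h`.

At [[[Q V] h] [n g]] (required: e): [n g] is (((s → t) → s) → s), which is not a function with range e; hence [[Q V] h] is the functor — type ((((s → t) → s) → s) → e).
At [[Q V] h] (required: ((((s → t) → s) → s) → e)): [Q V] is (s → e), which is not a function with range ((((s → t) → s) → s) → e); hence h is the functor — type ((s → e) → ((((s → t) → s) → s) → e)).

((s → e) → ((((s → t) → s) → s) → e))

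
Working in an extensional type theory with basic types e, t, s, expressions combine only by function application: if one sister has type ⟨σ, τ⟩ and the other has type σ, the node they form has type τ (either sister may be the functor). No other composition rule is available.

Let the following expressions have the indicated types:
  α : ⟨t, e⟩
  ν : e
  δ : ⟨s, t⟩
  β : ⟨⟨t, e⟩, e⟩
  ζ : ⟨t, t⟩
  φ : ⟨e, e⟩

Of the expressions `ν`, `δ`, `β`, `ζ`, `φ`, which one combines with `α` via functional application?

ν : e — neither side's domain matches the other.
δ : ⟨s, t⟩ — neither side's domain matches the other.
β — combines: β : ⟨⟨t, e⟩, e⟩ takes α : ⟨t, e⟩ as argument, giving e.
ζ : ⟨t, t⟩ — neither side's domain matches the other.
φ : ⟨e, e⟩ — neither side's domain matches the other.

β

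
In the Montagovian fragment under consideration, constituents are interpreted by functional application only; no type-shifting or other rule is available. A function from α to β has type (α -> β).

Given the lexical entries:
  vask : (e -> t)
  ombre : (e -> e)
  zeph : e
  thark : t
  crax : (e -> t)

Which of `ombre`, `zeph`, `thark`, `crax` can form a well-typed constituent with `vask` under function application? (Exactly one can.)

zeph

ombre : (e -> e) — vask needs e; ombre needs e; neither fits.
zeph — combines: vask : (e -> t) takes zeph : e as argument, giving t.
thark : t — vask needs e; thark needs nothing (atomic); neither fits.
crax : (e -> t) — vask needs e; crax needs e; neither fits.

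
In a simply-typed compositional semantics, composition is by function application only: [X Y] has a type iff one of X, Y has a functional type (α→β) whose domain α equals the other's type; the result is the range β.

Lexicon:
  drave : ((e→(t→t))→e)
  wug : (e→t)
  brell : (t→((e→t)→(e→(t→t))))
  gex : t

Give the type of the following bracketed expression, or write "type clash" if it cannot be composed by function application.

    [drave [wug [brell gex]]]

[brell gex]: brell is (t→((e→t)→(e→(t→t)))), gex is t; result ((e→t)→(e→(t→t))).
[wug [brell gex]]: [brell gex] is ((e→t)→(e→(t→t))), wug is (e→t); result (e→(t→t)).
[drave [wug [brell gex]]]: drave is ((e→(t→t))→e), [wug [brell gex]] is (e→(t→t)); result e.

e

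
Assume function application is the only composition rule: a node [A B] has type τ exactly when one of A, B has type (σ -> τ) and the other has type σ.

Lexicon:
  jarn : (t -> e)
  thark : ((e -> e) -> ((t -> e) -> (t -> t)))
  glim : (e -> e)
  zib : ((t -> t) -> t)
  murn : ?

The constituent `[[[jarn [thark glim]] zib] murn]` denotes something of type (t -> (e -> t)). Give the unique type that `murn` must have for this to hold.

(t -> (t -> (e -> t)))

[[[jarn [thark glim]] zib] murn] is required to be (t -> (e -> t)). [[jarn [thark glim]] zib] : t cannot yield (t -> (e -> t)) as functor, so murn : (t -> (t -> (e -> t))).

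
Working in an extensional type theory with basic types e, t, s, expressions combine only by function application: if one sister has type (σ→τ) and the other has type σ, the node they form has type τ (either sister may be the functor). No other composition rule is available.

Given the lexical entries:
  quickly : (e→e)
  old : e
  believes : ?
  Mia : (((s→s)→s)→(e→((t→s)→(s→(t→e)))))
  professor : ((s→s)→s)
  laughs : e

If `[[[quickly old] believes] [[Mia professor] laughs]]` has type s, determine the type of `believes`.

(e→(((t→s)→(s→(t→e)))→s))

[[[quickly old] believes] [[Mia professor] laughs]] is required to be s. [[Mia professor] laughs] : ((t→s)→(s→(t→e))) cannot yield s as functor, so [[quickly old] believes] : (((t→s)→(s→(t→e)))→s).
[[quickly old] believes] is required to be (((t→s)→(s→(t→e)))→s). [quickly old] : e cannot yield (((t→s)→(s→(t→e)))→s) as functor, so believes : (e→(((t→s)→(s→(t→e)))→s)).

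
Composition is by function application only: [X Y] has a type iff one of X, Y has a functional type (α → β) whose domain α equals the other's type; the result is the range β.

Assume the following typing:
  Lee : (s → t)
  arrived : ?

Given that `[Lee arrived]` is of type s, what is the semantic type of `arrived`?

[Lee arrived] is required to be s. Lee : (s → t) cannot yield s as functor, so arrived : ((s → t) → s).

((s → t) → s)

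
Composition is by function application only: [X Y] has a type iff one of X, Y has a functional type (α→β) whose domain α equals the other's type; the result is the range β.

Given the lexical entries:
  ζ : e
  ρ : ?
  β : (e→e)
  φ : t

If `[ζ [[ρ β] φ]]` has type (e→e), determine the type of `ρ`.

((e→e)→(t→(e→(e→e))))

[ζ [[ρ β] φ]] must have type (e→e). The sister ζ has type e; that is not a function onto (e→e), so [[ρ β] φ] must be the functor, of type (e→(e→e)).
[[ρ β] φ] must have type (e→(e→e)). The sister φ has type t; that is not a function onto (e→(e→e)), so [ρ β] must be the functor, of type (t→(e→(e→e))).
[ρ β] must have type (t→(e→(e→e))). The sister β has type (e→e); that is not a function onto (t→(e→(e→e))), so ρ must be the functor, of type ((e→e)→(t→(e→(e→e)))).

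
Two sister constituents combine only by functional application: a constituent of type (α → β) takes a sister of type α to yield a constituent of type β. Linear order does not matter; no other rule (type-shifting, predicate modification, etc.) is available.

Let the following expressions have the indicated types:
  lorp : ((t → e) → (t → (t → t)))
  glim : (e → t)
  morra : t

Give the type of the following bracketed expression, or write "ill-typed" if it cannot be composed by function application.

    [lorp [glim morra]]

At [glim morra]: neither (e → t) nor t can take the other as argument; the node is ill-typed.

ill-typed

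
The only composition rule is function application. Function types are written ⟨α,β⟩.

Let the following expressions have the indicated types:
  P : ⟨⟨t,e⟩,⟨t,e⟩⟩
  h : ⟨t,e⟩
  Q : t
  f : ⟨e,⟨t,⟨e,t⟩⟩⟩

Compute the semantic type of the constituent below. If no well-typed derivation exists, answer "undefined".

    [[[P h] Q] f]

At [P h], P : ⟨⟨t,e⟩,⟨t,e⟩⟩ takes h : ⟨t,e⟩, giving ⟨t,e⟩.
At [[P h] Q], [P h] : ⟨t,e⟩ takes Q : t, giving e.
At [[[P h] Q] f], f : ⟨e,⟨t,⟨e,t⟩⟩⟩ takes [[P h] Q] : e, giving ⟨t,⟨e,t⟩⟩.

⟨t,⟨e,t⟩⟩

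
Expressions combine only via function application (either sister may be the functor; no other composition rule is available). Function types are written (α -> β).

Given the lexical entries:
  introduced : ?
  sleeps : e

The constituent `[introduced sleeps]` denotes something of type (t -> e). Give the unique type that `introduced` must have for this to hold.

(e -> (t -> e))

[introduced sleeps] must have type (t -> e). The sister sleeps has type e; that is not a function onto (t -> e), so introduced must be the functor, of type (e -> (t -> e)).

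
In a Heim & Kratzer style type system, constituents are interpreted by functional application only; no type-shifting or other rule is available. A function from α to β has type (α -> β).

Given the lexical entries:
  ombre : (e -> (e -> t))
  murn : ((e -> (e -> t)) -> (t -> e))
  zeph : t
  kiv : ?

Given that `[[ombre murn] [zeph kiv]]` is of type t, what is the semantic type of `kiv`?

(t -> ((t -> e) -> t))

[[ombre murn] [zeph kiv]] must have type t. The sister [ombre murn] has type (t -> e); that is not a function onto t, so [zeph kiv] must be the functor, of type ((t -> e) -> t).
[zeph kiv] must have type ((t -> e) -> t). The sister zeph has type t; that is not a function onto ((t -> e) -> t), so kiv must be the functor, of type (t -> ((t -> e) -> t)).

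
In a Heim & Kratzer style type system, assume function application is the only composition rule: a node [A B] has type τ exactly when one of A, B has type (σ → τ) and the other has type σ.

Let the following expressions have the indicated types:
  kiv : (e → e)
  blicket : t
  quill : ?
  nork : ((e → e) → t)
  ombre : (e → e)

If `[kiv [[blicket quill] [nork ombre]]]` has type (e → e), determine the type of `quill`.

[kiv [[blicket quill] [nork ombre]]] must have type (e → e). The sister kiv has type (e → e); that is not a function onto (e → e), so [[blicket quill] [nork ombre]] must be the functor, of type ((e → e) → (e → e)).
[[blicket quill] [nork ombre]] must have type ((e → e) → (e → e)). The sister [nork ombre] has type t; that is not a function onto ((e → e) → (e → e)), so [blicket quill] must be the functor, of type (t → ((e → e) → (e → e))).
[blicket quill] must have type (t → ((e → e) → (e → e))). The sister blicket has type t; that is not a function onto (t → ((e → e) → (e → e))), so quill must be the functor, of type (t → (t → ((e → e) → (e → e)))).

(t → (t → ((e → e) → (e → e))))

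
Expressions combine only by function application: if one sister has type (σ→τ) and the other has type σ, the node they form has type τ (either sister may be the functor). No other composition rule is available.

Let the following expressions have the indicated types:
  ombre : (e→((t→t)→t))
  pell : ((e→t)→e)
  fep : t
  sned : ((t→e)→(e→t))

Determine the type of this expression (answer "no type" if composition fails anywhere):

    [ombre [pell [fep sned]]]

no type

At [fep sned]: neither t nor ((t→e)→(e→t)) can take the other as argument; the node is ill-typed.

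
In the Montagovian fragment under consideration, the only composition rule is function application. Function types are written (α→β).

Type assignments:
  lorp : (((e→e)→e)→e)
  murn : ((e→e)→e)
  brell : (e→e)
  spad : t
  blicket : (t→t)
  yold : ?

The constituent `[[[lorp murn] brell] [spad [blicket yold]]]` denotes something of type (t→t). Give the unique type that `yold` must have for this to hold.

((t→t)→(t→(e→(t→t))))

[[[lorp murn] brell] [spad [blicket yold]]] is required to be (t→t). [[lorp murn] brell] : e cannot yield (t→t) as functor, so [spad [blicket yold]] : (e→(t→t)).
[spad [blicket yold]] is required to be (e→(t→t)). spad : t cannot yield (e→(t→t)) as functor, so [blicket yold] : (t→(e→(t→t))).
[blicket yold] is required to be (t→(e→(t→t))). blicket : (t→t) cannot yield (t→(e→(t→t))) as functor, so yold : ((t→t)→(t→(e→(t→t)))).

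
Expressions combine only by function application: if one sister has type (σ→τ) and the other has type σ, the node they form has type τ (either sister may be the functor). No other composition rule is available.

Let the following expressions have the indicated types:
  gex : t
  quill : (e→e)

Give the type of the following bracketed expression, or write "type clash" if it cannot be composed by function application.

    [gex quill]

type clash

[gex quill]: t and (e→e) cannot combine by function application — type clash.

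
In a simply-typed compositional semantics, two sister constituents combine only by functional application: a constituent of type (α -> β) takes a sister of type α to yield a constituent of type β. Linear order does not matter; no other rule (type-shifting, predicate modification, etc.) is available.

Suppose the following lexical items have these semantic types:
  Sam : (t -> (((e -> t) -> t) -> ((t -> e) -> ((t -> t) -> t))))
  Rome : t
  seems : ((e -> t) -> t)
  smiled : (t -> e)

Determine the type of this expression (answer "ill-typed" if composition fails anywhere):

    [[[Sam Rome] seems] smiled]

((t -> t) -> t)

[Sam Rome]: (t -> (((e -> t) -> t) -> ((t -> e) -> ((t -> t) -> t)))) applied to t yields (((e -> t) -> t) -> ((t -> e) -> ((t -> t) -> t))).
[[Sam Rome] seems]: (((e -> t) -> t) -> ((t -> e) -> ((t -> t) -> t))) applied to ((e -> t) -> t) yields ((t -> e) -> ((t -> t) -> t)).
[[[Sam Rome] seems] smiled]: ((t -> e) -> ((t -> t) -> t)) applied to (t -> e) yields ((t -> t) -> t).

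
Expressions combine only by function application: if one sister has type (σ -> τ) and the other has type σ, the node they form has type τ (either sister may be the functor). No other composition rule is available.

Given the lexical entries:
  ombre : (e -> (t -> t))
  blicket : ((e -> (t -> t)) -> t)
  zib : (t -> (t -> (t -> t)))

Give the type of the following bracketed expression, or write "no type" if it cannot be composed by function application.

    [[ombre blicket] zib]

[ombre blicket] — blicket of type ((e -> (t -> t)) -> t) combines with ombre of type (e -> (t -> t)): type t.
[[ombre blicket] zib] — zib of type (t -> (t -> (t -> t))) combines with [ombre blicket] of type t: type (t -> (t -> t)).

(t -> (t -> t))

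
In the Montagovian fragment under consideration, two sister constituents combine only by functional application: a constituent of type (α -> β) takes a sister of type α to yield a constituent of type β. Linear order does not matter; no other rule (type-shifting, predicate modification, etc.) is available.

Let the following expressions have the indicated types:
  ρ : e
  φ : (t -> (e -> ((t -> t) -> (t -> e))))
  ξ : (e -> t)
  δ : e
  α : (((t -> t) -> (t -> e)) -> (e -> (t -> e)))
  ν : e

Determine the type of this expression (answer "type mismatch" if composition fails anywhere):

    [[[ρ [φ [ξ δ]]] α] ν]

[ξ δ]: ξ is (e -> t), δ is e; result t.
[φ [ξ δ]]: φ is (t -> (e -> ((t -> t) -> (t -> e)))), [ξ δ] is t; result (e -> ((t -> t) -> (t -> e))).
[ρ [φ [ξ δ]]]: [φ [ξ δ]] is (e -> ((t -> t) -> (t -> e))), ρ is e; result ((t -> t) -> (t -> e)).
[[ρ [φ [ξ δ]]] α]: α is (((t -> t) -> (t -> e)) -> (e -> (t -> e))), [ρ [φ [ξ δ]]] is ((t -> t) -> (t -> e)); result (e -> (t -> e)).
[[[ρ [φ [ξ δ]]] α] ν]: [[ρ [φ [ξ δ]]] α] is (e -> (t -> e)), ν is e; result (t -> e).

(t -> e)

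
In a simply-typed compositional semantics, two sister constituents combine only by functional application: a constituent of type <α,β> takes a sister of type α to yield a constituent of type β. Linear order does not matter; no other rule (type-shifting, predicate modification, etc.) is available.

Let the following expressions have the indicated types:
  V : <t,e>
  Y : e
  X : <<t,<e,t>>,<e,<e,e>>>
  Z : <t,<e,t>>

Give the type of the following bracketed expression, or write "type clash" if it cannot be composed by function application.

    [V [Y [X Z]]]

[X Z]: functor X : <<t,<e,t>>,<e,<e,e>>>, argument Z : <t,<e,t>>; result <e,<e,e>>.
[Y [X Z]]: functor [X Z] : <e,<e,e>>, argument Y : e; result <e,e>.
[V [Y [X Z]]]: <t,e> with <e,e> — neither is a function whose domain matches the other; composition fails here.

type clash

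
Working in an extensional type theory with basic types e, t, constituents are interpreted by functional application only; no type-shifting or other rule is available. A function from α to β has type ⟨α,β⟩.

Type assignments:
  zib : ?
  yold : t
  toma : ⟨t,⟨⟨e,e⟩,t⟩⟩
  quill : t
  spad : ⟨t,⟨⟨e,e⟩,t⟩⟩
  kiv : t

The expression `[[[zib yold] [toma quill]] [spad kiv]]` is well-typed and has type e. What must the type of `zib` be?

⟨t,⟨⟨⟨e,e⟩,t⟩,⟨⟨⟨e,e⟩,t⟩,e⟩⟩⟩

For [[[zib yold] [toma quill]] [spad kiv]] to have type e with [spad kiv] of type ⟨⟨e,e⟩,t⟩, [[zib yold] [toma quill]] must be the function: [[zib yold] [toma quill]] : ⟨⟨⟨e,e⟩,t⟩,e⟩.
For [[zib yold] [toma quill]] to have type ⟨⟨⟨e,e⟩,t⟩,e⟩ with [toma quill] of type ⟨⟨e,e⟩,t⟩, [zib yold] must be the function: [zib yold] : ⟨⟨⟨e,e⟩,t⟩,⟨⟨⟨e,e⟩,t⟩,e⟩⟩.
For [zib yold] to have type ⟨⟨⟨e,e⟩,t⟩,⟨⟨⟨e,e⟩,t⟩,e⟩⟩ with yold of type t, zib must be the function: zib : ⟨t,⟨⟨⟨e,e⟩,t⟩,⟨⟨⟨e,e⟩,t⟩,e⟩⟩⟩.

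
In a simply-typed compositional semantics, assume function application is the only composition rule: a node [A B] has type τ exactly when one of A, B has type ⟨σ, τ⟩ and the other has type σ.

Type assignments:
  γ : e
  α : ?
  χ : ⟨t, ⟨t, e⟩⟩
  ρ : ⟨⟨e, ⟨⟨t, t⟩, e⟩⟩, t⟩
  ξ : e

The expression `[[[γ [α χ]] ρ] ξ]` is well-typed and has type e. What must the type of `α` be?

⟨⟨t, ⟨t, e⟩⟩, ⟨e, ⟨⟨⟨e, ⟨⟨t, t⟩, e⟩⟩, t⟩, ⟨e, e⟩⟩⟩⟩

[[[γ [α χ]] ρ] ξ] is required to be e. ξ : e cannot yield e as functor, so [[γ [α χ]] ρ] : ⟨e, e⟩.
[[γ [α χ]] ρ] is required to be ⟨e, e⟩. ρ : ⟨⟨e, ⟨⟨t, t⟩, e⟩⟩, t⟩ cannot yield ⟨e, e⟩ as functor, so [γ [α χ]] : ⟨⟨⟨e, ⟨⟨t, t⟩, e⟩⟩, t⟩, ⟨e, e⟩⟩.
[γ [α χ]] is required to be ⟨⟨⟨e, ⟨⟨t, t⟩, e⟩⟩, t⟩, ⟨e, e⟩⟩. γ : e cannot yield ⟨⟨⟨e, ⟨⟨t, t⟩, e⟩⟩, t⟩, ⟨e, e⟩⟩ as functor, so [α χ] : ⟨e, ⟨⟨⟨e, ⟨⟨t, t⟩, e⟩⟩, t⟩, ⟨e, e⟩⟩⟩.
[α χ] is required to be ⟨e, ⟨⟨⟨e, ⟨⟨t, t⟩, e⟩⟩, t⟩, ⟨e, e⟩⟩⟩. χ : ⟨t, ⟨t, e⟩⟩ cannot yield ⟨e, ⟨⟨⟨e, ⟨⟨t, t⟩, e⟩⟩, t⟩, ⟨e, e⟩⟩⟩ as functor, so α : ⟨⟨t, ⟨t, e⟩⟩, ⟨e, ⟨⟨⟨e, ⟨⟨t, t⟩, e⟩⟩, t⟩, ⟨e, e⟩⟩⟩⟩.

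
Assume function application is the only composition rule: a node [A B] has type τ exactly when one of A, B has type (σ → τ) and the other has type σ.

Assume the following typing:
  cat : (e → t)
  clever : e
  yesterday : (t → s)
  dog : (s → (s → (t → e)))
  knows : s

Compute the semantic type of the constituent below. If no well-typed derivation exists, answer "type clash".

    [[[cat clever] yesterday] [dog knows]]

(t → e)

[cat clever]: cat is (e → t), clever is e; result t.
[[cat clever] yesterday]: yesterday is (t → s), [cat clever] is t; result s.
[dog knows]: dog is (s → (s → (t → e))), knows is s; result (s → (t → e)).
[[[cat clever] yesterday] [dog knows]]: [dog knows] is (s → (t → e)), [[cat clever] yesterday] is s; result (t → e).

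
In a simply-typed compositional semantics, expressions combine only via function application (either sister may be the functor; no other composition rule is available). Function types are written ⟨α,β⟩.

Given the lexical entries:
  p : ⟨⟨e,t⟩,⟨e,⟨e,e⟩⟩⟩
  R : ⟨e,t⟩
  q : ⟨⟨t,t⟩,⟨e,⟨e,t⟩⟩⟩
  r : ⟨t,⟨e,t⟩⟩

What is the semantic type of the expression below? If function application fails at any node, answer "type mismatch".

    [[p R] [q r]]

type mismatch

[p R] — p of type ⟨⟨e,t⟩,⟨e,⟨e,e⟩⟩⟩ combines with R of type ⟨e,t⟩: type ⟨e,⟨e,e⟩⟩.
At [q r]: neither ⟨⟨t,t⟩,⟨e,⟨e,t⟩⟩⟩ nor ⟨t,⟨e,t⟩⟩ can take the other as argument; the node is ill-typed.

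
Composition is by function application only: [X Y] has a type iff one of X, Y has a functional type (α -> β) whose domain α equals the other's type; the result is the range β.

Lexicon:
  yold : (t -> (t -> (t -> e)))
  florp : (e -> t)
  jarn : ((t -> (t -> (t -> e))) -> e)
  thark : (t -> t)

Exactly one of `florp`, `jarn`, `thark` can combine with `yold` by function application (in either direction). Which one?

jarn

florp : (e -> t) — yold needs t; florp needs e; neither fits.
jarn — combines: jarn : ((t -> (t -> (t -> e))) -> e) takes yold : (t -> (t -> (t -> e))) as argument, giving e.
thark : (t -> t) — yold needs t; thark needs t; neither fits.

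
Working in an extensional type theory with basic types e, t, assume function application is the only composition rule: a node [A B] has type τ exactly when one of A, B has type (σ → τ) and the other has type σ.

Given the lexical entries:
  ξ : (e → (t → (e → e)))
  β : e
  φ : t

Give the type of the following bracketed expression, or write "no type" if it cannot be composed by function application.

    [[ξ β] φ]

At [ξ β], ξ : (e → (t → (e → e))) takes β : e, giving (t → (e → e)).
At [[ξ β] φ], [ξ β] : (t → (e → e)) takes φ : t, giving (e → e).

(e → e)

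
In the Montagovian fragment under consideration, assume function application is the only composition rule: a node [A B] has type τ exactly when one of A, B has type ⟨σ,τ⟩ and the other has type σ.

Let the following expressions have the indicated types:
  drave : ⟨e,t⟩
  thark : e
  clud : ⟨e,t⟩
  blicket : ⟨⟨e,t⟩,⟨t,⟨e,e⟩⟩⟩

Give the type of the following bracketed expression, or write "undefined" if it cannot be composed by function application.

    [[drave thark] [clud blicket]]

⟨e,e⟩

At [drave thark], drave : ⟨e,t⟩ takes thark : e, giving t.
At [clud blicket], blicket : ⟨⟨e,t⟩,⟨t,⟨e,e⟩⟩⟩ takes clud : ⟨e,t⟩, giving ⟨t,⟨e,e⟩⟩.
At [[drave thark] [clud blicket]], [clud blicket] : ⟨t,⟨e,e⟩⟩ takes [drave thark] : t, giving ⟨e,e⟩.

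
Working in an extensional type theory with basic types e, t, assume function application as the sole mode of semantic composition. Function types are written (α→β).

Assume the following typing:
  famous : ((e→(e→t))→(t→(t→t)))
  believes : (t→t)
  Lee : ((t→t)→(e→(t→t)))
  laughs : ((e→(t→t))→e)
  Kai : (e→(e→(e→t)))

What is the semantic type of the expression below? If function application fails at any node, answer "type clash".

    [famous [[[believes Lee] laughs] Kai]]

[believes Lee]: Lee is ((t→t)→(e→(t→t))), believes is (t→t); result (e→(t→t)).
[[believes Lee] laughs]: laughs is ((e→(t→t))→e), [believes Lee] is (e→(t→t)); result e.
[[[believes Lee] laughs] Kai]: Kai is (e→(e→(e→t))), [[believes Lee] laughs] is e; result (e→(e→t)).
[famous [[[believes Lee] laughs] Kai]]: famous is ((e→(e→t))→(t→(t→t))), [[[believes Lee] laughs] Kai] is (e→(e→t)); result (t→(t→t)).

(t→(t→t))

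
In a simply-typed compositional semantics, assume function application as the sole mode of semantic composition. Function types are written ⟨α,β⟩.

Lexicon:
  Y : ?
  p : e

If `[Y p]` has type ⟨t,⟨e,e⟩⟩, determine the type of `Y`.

⟨e,⟨t,⟨e,e⟩⟩⟩

[Y p] must have type ⟨t,⟨e,e⟩⟩. The sister p has type e; that is not a function onto ⟨t,⟨e,e⟩⟩, so Y must be the functor, of type ⟨e,⟨t,⟨e,e⟩⟩⟩.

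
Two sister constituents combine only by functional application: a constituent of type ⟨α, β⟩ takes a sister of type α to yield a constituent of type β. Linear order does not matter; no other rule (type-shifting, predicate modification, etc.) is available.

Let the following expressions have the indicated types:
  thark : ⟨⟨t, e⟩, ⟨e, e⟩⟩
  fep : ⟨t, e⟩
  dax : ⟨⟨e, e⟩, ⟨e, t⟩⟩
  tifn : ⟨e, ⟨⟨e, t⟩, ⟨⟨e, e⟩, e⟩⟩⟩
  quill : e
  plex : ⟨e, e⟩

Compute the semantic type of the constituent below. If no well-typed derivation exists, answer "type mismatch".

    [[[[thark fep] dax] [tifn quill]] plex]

[thark fep]: functor thark : ⟨⟨t, e⟩, ⟨e, e⟩⟩, argument fep : ⟨t, e⟩; result ⟨e, e⟩.
[[thark fep] dax]: functor dax : ⟨⟨e, e⟩, ⟨e, t⟩⟩, argument [thark fep] : ⟨e, e⟩; result ⟨e, t⟩.
[tifn quill]: functor tifn : ⟨e, ⟨⟨e, t⟩, ⟨⟨e, e⟩, e⟩⟩⟩, argument quill : e; result ⟨⟨e, t⟩, ⟨⟨e, e⟩, e⟩⟩.
[[[thark fep] dax] [tifn quill]]: functor [tifn quill] : ⟨⟨e, t⟩, ⟨⟨e, e⟩, e⟩⟩, argument [[thark fep] dax] : ⟨e, t⟩; result ⟨⟨e, e⟩, e⟩.
[[[[thark fep] dax] [tifn quill]] plex]: functor [[[thark fep] dax] [tifn quill]] : ⟨⟨e, e⟩, e⟩, argument plex : ⟨e, e⟩; result e.

e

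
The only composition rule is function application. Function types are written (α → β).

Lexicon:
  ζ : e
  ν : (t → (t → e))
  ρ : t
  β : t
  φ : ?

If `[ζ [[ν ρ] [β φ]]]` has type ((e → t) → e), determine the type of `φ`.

(t → ((t → e) → (e → ((e → t) → e))))

For [ζ [[ν ρ] [β φ]]] to have type ((e → t) → e) with ζ of type e, [[ν ρ] [β φ]] must be the function: [[ν ρ] [β φ]] : (e → ((e → t) → e)).
For [[ν ρ] [β φ]] to have type (e → ((e → t) → e)) with [ν ρ] of type (t → e), [β φ] must be the function: [β φ] : ((t → e) → (e → ((e → t) → e))).
For [β φ] to have type ((t → e) → (e → ((e → t) → e))) with β of type t, φ must be the function: φ : (t → ((t → e) → (e → ((e → t) → e)))).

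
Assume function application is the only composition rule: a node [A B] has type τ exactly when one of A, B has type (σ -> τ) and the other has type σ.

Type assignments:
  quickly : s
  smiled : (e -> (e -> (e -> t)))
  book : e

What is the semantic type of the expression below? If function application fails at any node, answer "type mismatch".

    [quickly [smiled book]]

[smiled book]: smiled is (e -> (e -> (e -> t))), book is e; result (e -> (e -> t)).
[quickly [smiled book]]: s and (e -> (e -> t)) cannot combine by function application — type clash.

type mismatch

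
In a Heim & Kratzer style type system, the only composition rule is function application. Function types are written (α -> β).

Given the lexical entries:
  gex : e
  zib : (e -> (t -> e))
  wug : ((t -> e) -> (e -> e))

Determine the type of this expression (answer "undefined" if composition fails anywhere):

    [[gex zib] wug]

(e -> e)

[gex zib]: functor zib : (e -> (t -> e)), argument gex : e; result (t -> e).
[[gex zib] wug]: functor wug : ((t -> e) -> (e -> e)), argument [gex zib] : (t -> e); result (e -> e).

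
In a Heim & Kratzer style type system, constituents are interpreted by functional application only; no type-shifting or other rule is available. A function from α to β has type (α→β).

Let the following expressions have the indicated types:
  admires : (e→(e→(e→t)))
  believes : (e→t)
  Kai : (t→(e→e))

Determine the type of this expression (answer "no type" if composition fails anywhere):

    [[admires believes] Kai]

no type

[admires believes]: (e→(e→(e→t))) and (e→t) cannot combine by function application — type clash.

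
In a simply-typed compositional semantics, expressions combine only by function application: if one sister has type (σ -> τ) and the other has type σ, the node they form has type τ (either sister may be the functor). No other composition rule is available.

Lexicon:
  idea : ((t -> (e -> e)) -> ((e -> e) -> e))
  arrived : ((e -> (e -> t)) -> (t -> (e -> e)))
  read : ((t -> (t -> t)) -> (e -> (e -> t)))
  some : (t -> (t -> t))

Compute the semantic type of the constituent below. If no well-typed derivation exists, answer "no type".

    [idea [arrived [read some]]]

((e -> e) -> e)

[read some] — read of type ((t -> (t -> t)) -> (e -> (e -> t))) combines with some of type (t -> (t -> t)): type (e -> (e -> t)).
[arrived [read some]] — arrived of type ((e -> (e -> t)) -> (t -> (e -> e))) combines with [read some] of type (e -> (e -> t)): type (t -> (e -> e)).
[idea [arrived [read some]]] — idea of type ((t -> (e -> e)) -> ((e -> e) -> e)) combines with [arrived [read some]] of type (t -> (e -> e)): type ((e -> e) -> e).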